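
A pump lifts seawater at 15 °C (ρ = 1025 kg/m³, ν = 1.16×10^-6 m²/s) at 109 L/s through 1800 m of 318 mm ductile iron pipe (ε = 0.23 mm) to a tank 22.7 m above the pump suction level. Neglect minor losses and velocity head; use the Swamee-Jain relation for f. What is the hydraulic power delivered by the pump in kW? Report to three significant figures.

P_hyd ≈ 36.4 kW

V = 4Q/(πD²) = 1.372 m/s; Re = 3.76×10^5; ε/D = 7.23×10^-4; f = 0.01928
h_f = f(L/D)V²/2g = 10.48 m
Total head H = z + h_f = 22.7 + 10.48 = 33.18 m
P_hyd = ρgQH = 1025·9.81·0.109·33.18 = 36.36 kW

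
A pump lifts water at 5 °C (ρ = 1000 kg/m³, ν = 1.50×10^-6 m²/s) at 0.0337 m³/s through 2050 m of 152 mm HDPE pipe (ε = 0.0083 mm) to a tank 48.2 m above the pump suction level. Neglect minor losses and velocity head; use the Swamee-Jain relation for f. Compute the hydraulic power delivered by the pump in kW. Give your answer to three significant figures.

P_hyd ≈ 28.6 kW

V = 4Q/(πD²) = 1.857 m/s; Re = 1.88×10^5; ε/D = 5.46×10^-5; f = 0.01619
h_f = f(L/D)V²/2g = 38.38 m
Total head H = z + h_f = 48.2 + 38.38 = 86.58 m
P_hyd = ρgQH = 1000·9.81·0.0337·86.58 = 28.62 kW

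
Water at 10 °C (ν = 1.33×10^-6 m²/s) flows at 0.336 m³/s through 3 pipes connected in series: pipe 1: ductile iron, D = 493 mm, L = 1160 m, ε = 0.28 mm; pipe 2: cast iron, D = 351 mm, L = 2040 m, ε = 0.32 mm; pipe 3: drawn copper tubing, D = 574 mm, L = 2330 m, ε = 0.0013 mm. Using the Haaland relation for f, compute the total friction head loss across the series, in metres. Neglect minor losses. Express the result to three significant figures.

H ≈ 80.9 m

Pipe 1: V = 1.760 m/s, Re = 6.52×10^5, ε/D = 5.68×10^-4, f = 0.01782, h_1 = f(L/D)V²/2g = 6.623 m
Pipe 2: V = 3.472 m/s, Re = 9.16×10^5, ε/D = 9.12×10^-4, f = 0.01955, h_2 = f(L/D)V²/2g = 69.83 m
Pipe 3: V = 1.298 m/s, Re = 5.60×10^5, ε/D = 2.26×10^-6, f = 0.01283, h_3 = f(L/D)V²/2g = 4.474 m
Series → Q common, losses add: H = Σh = 80.93 m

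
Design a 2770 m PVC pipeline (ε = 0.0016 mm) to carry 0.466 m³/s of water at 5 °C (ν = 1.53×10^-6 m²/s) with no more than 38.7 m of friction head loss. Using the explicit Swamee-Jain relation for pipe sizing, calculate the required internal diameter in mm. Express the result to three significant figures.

D ≈ 439 mm

Swamee-Jain (Type III): D = 0.66·[ε^1.25·(LQ²/(gh_f))^4.75 + ν·Q^9.4·(L/(gh_f))^5.2]^0.04
LQ²/(gh_f) = 1.584; L/(gh_f) = 7.296
Term 1 = ε^1.25·(…)^4.75 = 5.06×10^-7; Term 2 = ν·Q^9.4·(…)^5.2 = 3.59×10^-5
D = 0.66·(5.06×10^-7 + 3.59×10^-5)^0.04 = 0.4385 m = 439 mm
Check: V = 3.09 m/s, Re = 8.84×10^5, f = 0.01194, h_f = 36.6 m ≈ 38.7 m ✓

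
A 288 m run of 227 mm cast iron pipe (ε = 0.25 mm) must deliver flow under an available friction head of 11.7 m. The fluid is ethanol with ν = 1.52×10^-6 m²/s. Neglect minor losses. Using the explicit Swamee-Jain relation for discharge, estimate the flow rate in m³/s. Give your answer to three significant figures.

Swamee-Jain (Type II): Q = -0.965·√(gD⁵h_f/L)·ln[ε/(3.7D) + √(3.17ν²L/(gD³h_f))]
√(gD⁵h_f/L) = √(9.81·0.227⁵·11.7/288) = 0.01550
ε/(3.7D) = 2.98×10^-4; √(3.17ν²L/(gD³h_f)) = 3.96×10^-5
Q = -0.965·0.01550·ln(3.373×10^-4) = 0.1196 m³/s
Check: V = 2.95 m/s, Re = 4.41×10^5, f = 0.02086, h_f = 11.8 m ≈ 11.7 m ✓

Q ≈ 0.120 m³/s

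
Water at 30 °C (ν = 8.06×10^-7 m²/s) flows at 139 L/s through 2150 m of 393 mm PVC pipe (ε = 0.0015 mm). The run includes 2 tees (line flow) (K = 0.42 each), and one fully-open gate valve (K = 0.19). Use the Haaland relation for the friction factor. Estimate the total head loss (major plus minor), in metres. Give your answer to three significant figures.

H_L ≈ 4.77 m

V = 4Q/(πD²) = 1.146 m/s; V²/2g = 0.06692 m
Re = 5.59×10^5, ε/D = 3.82×10^-6 → f = 0.01285 (Haaland)
Major: h_f = f(L/D)·V²/2g = 0.01285·5471·0.06692 = 4.706 m
Minor: ΣK = 1.03; h_m = ΣK·V²/2g = 0.06893 m
Total H_L = 4.706 + 0.06893 = 4.774 m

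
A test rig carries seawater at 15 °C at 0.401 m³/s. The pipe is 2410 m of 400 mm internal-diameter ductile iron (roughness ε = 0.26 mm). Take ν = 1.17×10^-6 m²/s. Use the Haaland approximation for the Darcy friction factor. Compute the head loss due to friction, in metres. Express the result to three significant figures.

V = 4Q/(πD²) = 4·0.401/(π·0.400²) = 3.191 m/s
Re = VD/ν = 3.191·0.400/1.17×10^-6 = 1.09×10^6 → turbulent
ε/D = 0.26/400 = 6.50×10^-4
Haaland: f = 0.01810
h_f = f(L/D)V²/(2g) = 0.01810·(2410/0.400)·3.191²/(2·9.81) = 56.59 m

h_f ≈ 56.6 m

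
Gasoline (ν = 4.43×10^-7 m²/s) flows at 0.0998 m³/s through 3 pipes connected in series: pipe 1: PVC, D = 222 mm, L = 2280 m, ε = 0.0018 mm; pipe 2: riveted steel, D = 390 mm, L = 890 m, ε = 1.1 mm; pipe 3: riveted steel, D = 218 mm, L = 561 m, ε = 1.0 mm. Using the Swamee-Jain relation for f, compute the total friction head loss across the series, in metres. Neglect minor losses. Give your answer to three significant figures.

Pipe 1: V = 2.578 m/s, Re = 1.29×10^6, ε/D = 8.11×10^-6, f = 0.01136, h_1 = f(L/D)V²/2g = 39.52 m
Pipe 2: V = 0.8354 m/s, Re = 7.35×10^5, ε/D = 0.00282, f = 0.02600, h_2 = f(L/D)V²/2g = 2.110 m
Pipe 3: V = 2.674 m/s, Re = 1.32×10^6, ε/D = 0.00459, f = 0.02972, h_3 = f(L/D)V²/2g = 27.87 m
Series → Q common, losses add: H = Σh = 69.50 m

H ≈ 69.5 m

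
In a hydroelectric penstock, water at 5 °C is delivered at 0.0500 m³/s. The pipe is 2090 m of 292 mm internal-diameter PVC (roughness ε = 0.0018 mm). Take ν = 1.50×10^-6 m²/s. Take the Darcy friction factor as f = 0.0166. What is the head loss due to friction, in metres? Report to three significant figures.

V = 4Q/(πD²) = 4·0.0500/(π·0.292²) = 0.7466 m/s
h_f = f(L/D)V²/(2g) = 0.01660·(2090/0.292)·0.7466²/(2·9.81) = 3.376 m

h_f ≈ 3.38 m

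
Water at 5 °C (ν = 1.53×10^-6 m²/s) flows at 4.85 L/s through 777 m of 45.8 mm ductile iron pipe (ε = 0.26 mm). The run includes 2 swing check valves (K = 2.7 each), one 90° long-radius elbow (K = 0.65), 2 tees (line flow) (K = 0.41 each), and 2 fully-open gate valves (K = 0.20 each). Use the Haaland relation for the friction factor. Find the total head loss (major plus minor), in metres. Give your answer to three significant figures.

V = 4Q/(πD²) = 2.944 m/s; V²/2g = 0.4417 m
Re = 8.81×10^4, ε/D = 0.00568 → f = 0.03252 (Haaland)
Major: h_f = f(L/D)·V²/2g = 0.03252·16965·0.4417 = 243.7 m
Minor: ΣK = 7.27; h_m = ΣK·V²/2g = 3.211 m
Total H_L = 243.7 + 3.211 = 246.9 m

H_L ≈ 247 m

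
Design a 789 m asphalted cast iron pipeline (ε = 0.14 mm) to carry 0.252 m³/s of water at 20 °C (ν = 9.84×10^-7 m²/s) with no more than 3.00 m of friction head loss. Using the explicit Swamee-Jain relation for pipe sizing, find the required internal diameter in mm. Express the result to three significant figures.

Swamee-Jain (Type III): D = 0.66·[ε^1.25·(LQ²/(gh_f))^4.75 + ν·Q^9.4·(L/(gh_f))^5.2]^0.04
LQ²/(gh_f) = 1.703; L/(gh_f) = 26.81
Term 1 = ε^1.25·(…)^4.75 = 1.91×10^-4; Term 2 = ν·Q^9.4·(…)^5.2 = 6.21×10^-5
D = 0.66·(1.91×10^-4 + 6.21×10^-5)^0.04 = 0.4739 m = 474 mm
Check: V = 1.43 m/s, Re = 6.88×10^5, f = 0.01601, h_f = 2.77 m ≈ 3.00 m ✓

D ≈ 474 mm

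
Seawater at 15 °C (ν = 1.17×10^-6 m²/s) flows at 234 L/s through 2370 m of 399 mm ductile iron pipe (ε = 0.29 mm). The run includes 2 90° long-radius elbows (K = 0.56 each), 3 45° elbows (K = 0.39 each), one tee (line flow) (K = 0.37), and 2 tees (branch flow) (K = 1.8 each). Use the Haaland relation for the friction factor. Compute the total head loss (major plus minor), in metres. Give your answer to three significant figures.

H_L ≈ 21.0 m

V = 4Q/(πD²) = 1.871 m/s; V²/2g = 0.1785 m
Re = 6.38×10^5, ε/D = 7.27×10^-4 → f = 0.01875 (Haaland)
Major: h_f = f(L/D)·V²/2g = 0.01875·5940·0.1785 = 19.88 m
Minor: ΣK = 6.26; h_m = ΣK·V²/2g = 1.117 m
Total H_L = 19.88 + 1.117 = 21.00 m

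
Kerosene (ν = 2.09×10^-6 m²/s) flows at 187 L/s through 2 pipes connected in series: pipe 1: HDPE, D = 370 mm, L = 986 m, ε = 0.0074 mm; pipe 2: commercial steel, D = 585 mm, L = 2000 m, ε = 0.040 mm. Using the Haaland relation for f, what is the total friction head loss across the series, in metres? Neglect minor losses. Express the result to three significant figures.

Pipe 1: V = 1.739 m/s, Re = 3.08×10^5, ε/D = 2.00×10^-5, f = 0.01444, h_1 = f(L/D)V²/2g = 5.934 m
Pipe 2: V = 0.6957 m/s, Re = 1.95×10^5, ε/D = 6.84×10^-5, f = 0.01604, h_2 = f(L/D)V²/2g = 1.353 m
Series → Q common, losses add: H = Σh = 7.286 m

H ≈ 7.29 m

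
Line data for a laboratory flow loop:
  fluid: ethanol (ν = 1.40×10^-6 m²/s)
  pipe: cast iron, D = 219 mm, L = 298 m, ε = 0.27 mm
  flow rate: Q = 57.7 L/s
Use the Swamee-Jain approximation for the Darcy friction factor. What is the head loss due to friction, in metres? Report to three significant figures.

h_f ≈ 3.56 m

V = 4Q/(πD²) = 4·0.0577/(π·0.219²) = 1.532 m/s
Re = VD/ν = 1.532·0.219/1.40×10^-6 = 2.40×10^5 → turbulent
ε/D = 0.27/219 = 0.00123
Swamee-Jain: f = 0.02187
h_f = f(L/D)V²/(2g) = 0.02187·(298/0.219)·1.532²/(2·9.81) = 3.559 m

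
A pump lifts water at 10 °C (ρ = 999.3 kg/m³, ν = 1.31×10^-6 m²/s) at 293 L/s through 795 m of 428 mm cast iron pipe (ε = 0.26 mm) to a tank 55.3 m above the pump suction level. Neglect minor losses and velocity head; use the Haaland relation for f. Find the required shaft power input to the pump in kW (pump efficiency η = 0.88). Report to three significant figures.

P_shaft ≈ 204 kW

V = 4Q/(πD²) = 2.037 m/s; Re = 6.65×10^5; ε/D = 6.07×10^-4; f = 0.01805
h_f = f(L/D)V²/2g = 7.089 m
Total head H = z + h_f = 55.3 + 7.089 = 62.39 m
P_hyd = ρgQH = 999.3·9.81·0.293·62.39 = 179.2 kW
P_shaft = P_hyd/η = 179.2/0.88 = 203.6 kW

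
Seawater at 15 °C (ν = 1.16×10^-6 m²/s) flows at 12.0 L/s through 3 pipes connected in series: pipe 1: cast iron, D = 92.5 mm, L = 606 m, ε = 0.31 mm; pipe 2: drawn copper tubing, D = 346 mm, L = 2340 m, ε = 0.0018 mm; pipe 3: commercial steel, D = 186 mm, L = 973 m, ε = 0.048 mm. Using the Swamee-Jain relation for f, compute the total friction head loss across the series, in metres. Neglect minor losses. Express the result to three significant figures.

H ≈ 31.1 m

Pipe 1: V = 1.786 m/s, Re = 1.42×10^5, ε/D = 0.00335, f = 0.02808, h_1 = f(L/D)V²/2g = 29.90 m
Pipe 2: V = 0.1276 m/s, Re = 3.81×10^4, ε/D = 5.20×10^-6, f = 0.02212, h_2 = f(L/D)V²/2g = 0.1242 m
Pipe 3: V = 0.4416 m/s, Re = 7.08×10^4, ε/D = 2.58×10^-4, f = 0.02043, h_3 = f(L/D)V²/2g = 1.062 m
Series → Q common, losses add: H = Σh = 31.08 m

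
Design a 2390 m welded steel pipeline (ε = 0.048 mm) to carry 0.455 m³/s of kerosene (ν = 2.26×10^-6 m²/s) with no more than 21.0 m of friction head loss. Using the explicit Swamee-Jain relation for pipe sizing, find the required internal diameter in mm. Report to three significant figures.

Swamee-Jain (Type III): D = 0.66·[ε^1.25·(LQ²/(gh_f))^4.75 + ν·Q^9.4·(L/(gh_f))^5.2]^0.04
LQ²/(gh_f) = 2.402; L/(gh_f) = 11.60
Term 1 = ε^1.25·(…)^4.75 = 2.56×10^-4; Term 2 = ν·Q^9.4·(…)^5.2 = 4.73×10^-4
D = 0.66·(2.56×10^-4 + 4.73×10^-4)^0.04 = 0.4944 m = 494 mm
Check: V = 2.37 m/s, Re = 5.18×10^5, f = 0.01437, h_f = 19.9 m ≈ 21.0 m ✓

D ≈ 494 mm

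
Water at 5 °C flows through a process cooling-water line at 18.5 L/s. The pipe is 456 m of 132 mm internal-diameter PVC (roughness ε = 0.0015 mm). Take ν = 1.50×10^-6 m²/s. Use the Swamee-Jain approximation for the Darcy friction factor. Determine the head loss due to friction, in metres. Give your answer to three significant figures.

h_f ≈ 5.57 m

V = 4Q/(πD²) = 4·0.0185/(π·0.132²) = 1.352 m/s
Re = VD/ν = 1.352·0.132/1.50×10^-6 = 1.19×10^5 → turbulent
ε/D = 0.0015/132 = 1.14×10^-5
Swamee-Jain: f = 0.01731
h_f = f(L/D)V²/(2g) = 0.01731·(456/0.132)·1.352²/(2·9.81) = 5.570 m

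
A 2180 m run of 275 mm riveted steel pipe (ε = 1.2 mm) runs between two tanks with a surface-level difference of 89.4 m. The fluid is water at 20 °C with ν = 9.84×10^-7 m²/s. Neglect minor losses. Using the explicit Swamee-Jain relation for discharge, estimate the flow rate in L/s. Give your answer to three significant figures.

Swamee-Jain (Type II): Q = -0.965·√(gD⁵h_f/L)·ln[ε/(3.7D) + √(3.17ν²L/(gD³h_f))]
√(gD⁵h_f/L) = √(9.81·0.275⁵·89.4/2180) = 0.02515
ε/(3.7D) = 0.00118; √(3.17ν²L/(gD³h_f)) = 1.92×10^-5
Q = -0.965·0.02515·ln(0.001199) = 0.1633 m³/s
Check: V = 2.75 m/s, Re = 7.68×10^5, f = 0.02936, h_f = 89.7 m ≈ 89.4 m ✓

Q ≈ 163 L/s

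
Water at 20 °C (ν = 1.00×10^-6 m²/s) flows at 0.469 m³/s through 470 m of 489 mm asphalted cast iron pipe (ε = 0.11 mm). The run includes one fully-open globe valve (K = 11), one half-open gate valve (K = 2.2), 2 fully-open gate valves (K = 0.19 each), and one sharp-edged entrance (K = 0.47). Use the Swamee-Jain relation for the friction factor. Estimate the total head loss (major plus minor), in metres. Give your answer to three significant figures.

V = 4Q/(πD²) = 2.497 m/s; V²/2g = 0.3179 m
Re = 1.22×10^6, ε/D = 2.25×10^-4 → f = 0.01489 (Swamee-Jain)
Major: h_f = f(L/D)·V²/2g = 0.01489·961.1·0.3179 = 4.549 m
Minor: ΣK = 14.1; h_m = ΣK·V²/2g = 4.466 m
Total H_L = 4.549 + 4.466 = 9.015 m

H_L ≈ 9.01 m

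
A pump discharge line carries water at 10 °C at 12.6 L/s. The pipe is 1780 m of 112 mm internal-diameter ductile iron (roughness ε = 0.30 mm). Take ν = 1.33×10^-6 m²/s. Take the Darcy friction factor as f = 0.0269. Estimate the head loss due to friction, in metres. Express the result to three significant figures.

h_f ≈ 35.6 m

V = 4Q/(πD²) = 4·0.0126/(π·0.112²) = 1.279 m/s
h_f = f(L/D)V²/(2g) = 0.02690·(1780/0.112)·1.279²/(2·9.81) = 35.64 m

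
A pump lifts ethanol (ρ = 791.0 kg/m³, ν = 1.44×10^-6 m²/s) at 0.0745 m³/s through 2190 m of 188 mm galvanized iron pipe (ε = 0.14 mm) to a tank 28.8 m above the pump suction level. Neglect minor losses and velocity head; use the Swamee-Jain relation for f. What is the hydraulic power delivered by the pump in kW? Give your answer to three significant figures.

P_hyd ≈ 64.7 kW

V = 4Q/(πD²) = 2.684 m/s; Re = 3.50×10^5; ε/D = 7.45×10^-4; f = 0.01945
h_f = f(L/D)V²/2g = 83.18 m
Total head H = z + h_f = 28.8 + 83.18 = 112.0 m
P_hyd = ρgQH = 791.0·9.81·0.0745·112.0 = 64.74 kW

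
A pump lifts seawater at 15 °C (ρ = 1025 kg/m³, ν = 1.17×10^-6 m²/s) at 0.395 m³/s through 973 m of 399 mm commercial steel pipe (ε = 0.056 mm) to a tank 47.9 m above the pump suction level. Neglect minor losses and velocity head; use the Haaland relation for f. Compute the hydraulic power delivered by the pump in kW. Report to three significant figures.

P_hyd ≈ 258 kW

V = 4Q/(πD²) = 3.159 m/s; Re = 1.08×10^6; ε/D = 1.40×10^-4; f = 0.01382
h_f = f(L/D)V²/2g = 17.14 m
Total head H = z + h_f = 47.9 + 17.14 = 65.04 m
P_hyd = ρgQH = 1025·9.81·0.395·65.04 = 258.3 kW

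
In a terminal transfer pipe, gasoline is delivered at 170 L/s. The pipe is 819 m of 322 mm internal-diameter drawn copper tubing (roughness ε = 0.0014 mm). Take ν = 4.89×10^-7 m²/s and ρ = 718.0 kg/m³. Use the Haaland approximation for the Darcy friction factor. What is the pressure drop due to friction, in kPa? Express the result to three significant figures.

Δp ≈ 44.1 kPa

V = 4Q/(πD²) = 4·0.170/(π·0.322²) = 2.088 m/s
Re = VD/ν = 2.088·0.322/4.89×10^-7 = 1.37×10^6 → turbulent
ε/D = 0.0014/322 = 4.35×10^-6
Haaland: f = 0.01108
h_f = f(L/D)V²/(2g) = 0.01108·(819/0.322)·2.088²/(2·9.81) = 6.261 m
Δp = ρg·h_f = 718.0·9.81·6.261 = 44.10 kPa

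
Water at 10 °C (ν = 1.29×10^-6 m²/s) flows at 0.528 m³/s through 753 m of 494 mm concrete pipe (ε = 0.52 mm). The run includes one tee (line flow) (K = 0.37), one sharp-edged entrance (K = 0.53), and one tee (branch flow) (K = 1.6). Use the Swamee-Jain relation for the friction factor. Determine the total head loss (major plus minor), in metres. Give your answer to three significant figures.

H_L ≈ 12.9 m

V = 4Q/(πD²) = 2.755 m/s; V²/2g = 0.3868 m
Re = 1.05×10^6, ε/D = 0.00105 → f = 0.02025 (Swamee-Jain)
Major: h_f = f(L/D)·V²/2g = 0.02025·1524·0.3868 = 11.94 m
Minor: ΣK = 2.50; h_m = ΣK·V²/2g = 0.9670 m
Total H_L = 11.94 + 0.9670 = 12.90 m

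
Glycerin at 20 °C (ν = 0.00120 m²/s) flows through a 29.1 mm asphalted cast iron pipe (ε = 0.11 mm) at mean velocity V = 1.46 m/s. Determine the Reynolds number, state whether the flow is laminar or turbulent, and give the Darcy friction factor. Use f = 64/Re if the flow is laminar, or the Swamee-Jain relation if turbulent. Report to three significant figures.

Re = VD/ν = 1.460·0.0291/0.00120 = 35.4
Re < 2300 → laminar → f = 64/Re = 1.808

Re ≈ 35.4; laminar; f = 64/Re ≈ 1.81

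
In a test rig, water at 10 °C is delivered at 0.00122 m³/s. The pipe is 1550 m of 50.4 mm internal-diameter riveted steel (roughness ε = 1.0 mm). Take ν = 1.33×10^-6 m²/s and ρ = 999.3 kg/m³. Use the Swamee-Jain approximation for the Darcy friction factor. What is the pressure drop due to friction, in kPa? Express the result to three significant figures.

V = 4Q/(πD²) = 4·0.00122/(π·0.0504²) = 0.6115 m/s
Re = VD/ν = 0.6115·0.0504/1.33×10^-6 = 2.32×10^4 → turbulent
ε/D = 1.0/50.4 = 0.0198
Swamee-Jain: f = 0.05077
h_f = f(L/D)V²/(2g) = 0.05077·(1550/0.0504)·0.6115²/(2·9.81) = 29.76 m
Δp = ρg·h_f = 999.3·9.81·29.76 = 291.7 kPa

Δp ≈ 292 kPa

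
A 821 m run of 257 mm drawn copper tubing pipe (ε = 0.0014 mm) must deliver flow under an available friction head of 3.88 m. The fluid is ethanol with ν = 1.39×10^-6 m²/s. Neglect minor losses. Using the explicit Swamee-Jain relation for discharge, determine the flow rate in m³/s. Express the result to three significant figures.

Q ≈ 0.0648 m³/s

Swamee-Jain (Type II): Q = -0.965·√(gD⁵h_f/L)·ln[ε/(3.7D) + √(3.17ν²L/(gD³h_f))]
√(gD⁵h_f/L) = √(9.81·0.257⁵·3.88/821) = 0.007210
ε/(3.7D) = 1.47×10^-6; √(3.17ν²L/(gD³h_f)) = 8.82×10^-5
Q = -0.965·0.007210·ln(8.969×10^-5) = 0.06484 m³/s
Check: V = 1.25 m/s, Re = 2.31×10^5, f = 0.01516, h_f = 3.86 m ≈ 3.88 m ✓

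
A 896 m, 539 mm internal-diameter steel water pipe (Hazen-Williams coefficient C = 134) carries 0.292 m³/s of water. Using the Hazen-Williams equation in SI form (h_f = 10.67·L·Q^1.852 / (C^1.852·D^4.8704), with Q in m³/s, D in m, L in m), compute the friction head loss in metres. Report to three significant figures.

h_f = 10.67·896·0.292^1.852 / (134^1.852·0.539^4.8704) = 2.282 m

h_f ≈ 2.28 m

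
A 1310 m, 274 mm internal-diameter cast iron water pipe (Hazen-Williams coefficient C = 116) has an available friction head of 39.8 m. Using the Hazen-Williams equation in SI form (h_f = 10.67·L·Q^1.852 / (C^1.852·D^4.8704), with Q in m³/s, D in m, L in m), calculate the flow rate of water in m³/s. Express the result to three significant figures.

Q ≈ 0.163 m³/s

Rearranging: Q = [h_f·C^1.852·D^4.8704 / (10.67·L)]^(1/1.852)
Q = [39.8·116^1.852·0.274^4.8704 / (10.67·1310)]^0.540 = 0.1627 m³/s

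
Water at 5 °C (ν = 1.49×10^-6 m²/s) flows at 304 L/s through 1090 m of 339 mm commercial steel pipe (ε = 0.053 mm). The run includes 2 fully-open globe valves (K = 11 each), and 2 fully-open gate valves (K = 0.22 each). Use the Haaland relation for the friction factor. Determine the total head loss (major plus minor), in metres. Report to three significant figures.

H_L ≈ 39.6 m

V = 4Q/(πD²) = 3.368 m/s; V²/2g = 0.5782 m
Re = 7.66×10^5, ε/D = 1.56×10^-4 → f = 0.01434 (Haaland)
Major: h_f = f(L/D)·V²/2g = 0.01434·3215·0.5782 = 26.66 m
Minor: ΣK = 22.4; h_m = ΣK·V²/2g = 12.97 m
Total H_L = 26.66 + 12.97 = 39.64 m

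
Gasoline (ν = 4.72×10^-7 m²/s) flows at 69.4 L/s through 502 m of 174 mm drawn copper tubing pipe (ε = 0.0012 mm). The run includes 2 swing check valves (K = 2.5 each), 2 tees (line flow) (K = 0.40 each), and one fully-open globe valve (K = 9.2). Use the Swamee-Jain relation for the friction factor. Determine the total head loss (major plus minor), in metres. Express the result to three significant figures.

V = 4Q/(πD²) = 2.919 m/s; V²/2g = 0.4342 m
Re = 1.08×10^6, ε/D = 6.90×10^-6 → f = 0.01164 (Swamee-Jain)
Major: h_f = f(L/D)·V²/2g = 0.01164·2885·0.4342 = 14.59 m
Minor: ΣK = 15.0; h_m = ΣK·V²/2g = 6.512 m
Total H_L = 14.59 + 6.512 = 21.10 m

H_L ≈ 21.1 m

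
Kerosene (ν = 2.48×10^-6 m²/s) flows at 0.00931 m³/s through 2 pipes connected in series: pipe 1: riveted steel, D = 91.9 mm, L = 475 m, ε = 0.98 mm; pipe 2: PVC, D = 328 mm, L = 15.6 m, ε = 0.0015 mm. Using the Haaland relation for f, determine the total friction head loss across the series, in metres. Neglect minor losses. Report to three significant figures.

H ≈ 20.7 m

Pipe 1: V = 1.404 m/s, Re = 5.20×10^4, ε/D = 0.0107, f = 0.03984, h_1 = f(L/D)V²/2g = 20.68 m
Pipe 2: V = 0.1102 m/s, Re = 1.46×10^4, ε/D = 4.57×10^-6, f = 0.02793, h_2 = f(L/D)V²/2g = 8.219×10^-4 m
Series → Q common, losses add: H = Σh = 20.68 m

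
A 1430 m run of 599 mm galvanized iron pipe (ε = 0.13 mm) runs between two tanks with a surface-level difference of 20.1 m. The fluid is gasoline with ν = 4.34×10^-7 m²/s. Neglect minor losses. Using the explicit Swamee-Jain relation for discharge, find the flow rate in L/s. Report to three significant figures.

Q ≈ 962 L/s

Swamee-Jain (Type II): Q = -0.965·√(gD⁵h_f/L)·ln[ε/(3.7D) + √(3.17ν²L/(gD³h_f))]
√(gD⁵h_f/L) = √(9.81·0.599⁵·20.1/1430) = 0.1031
ε/(3.7D) = 5.87×10^-5; √(3.17ν²L/(gD³h_f)) = 4.49×10^-6
Q = -0.965·0.1031·ln(6.314×10^-5) = 0.9623 m³/s
Check: V = 3.41 m/s, Re = 4.71×10^6, f = 0.01423, h_f = 20.2 m ≈ 20.1 m ✓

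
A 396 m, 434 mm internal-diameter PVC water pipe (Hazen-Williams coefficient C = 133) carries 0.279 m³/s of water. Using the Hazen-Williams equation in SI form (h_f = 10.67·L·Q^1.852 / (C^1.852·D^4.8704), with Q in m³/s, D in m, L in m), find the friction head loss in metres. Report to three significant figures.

h_f ≈ 2.70 m

h_f = 10.67·396·0.279^1.852 / (133^1.852·0.434^4.8704) = 2.700 m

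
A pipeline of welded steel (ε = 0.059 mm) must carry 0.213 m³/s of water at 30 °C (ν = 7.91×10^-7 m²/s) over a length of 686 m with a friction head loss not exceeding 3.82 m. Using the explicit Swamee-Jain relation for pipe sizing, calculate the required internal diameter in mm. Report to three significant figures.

Swamee-Jain (Type III): D = 0.66·[ε^1.25·(LQ²/(gh_f))^4.75 + ν·Q^9.4·(L/(gh_f))^5.2]^0.04
LQ²/(gh_f) = 0.8305; L/(gh_f) = 18.31
Term 1 = ε^1.25·(…)^4.75 = 2.14×10^-6; Term 2 = ν·Q^9.4·(…)^5.2 = 1.41×10^-6
D = 0.66·(2.14×10^-6 + 1.41×10^-6)^0.04 = 0.3996 m = 400 mm
Check: V = 1.70 m/s, Re = 8.58×10^5, f = 0.01431, h_f = 3.61 m ≈ 3.82 m ✓

D ≈ 400 mm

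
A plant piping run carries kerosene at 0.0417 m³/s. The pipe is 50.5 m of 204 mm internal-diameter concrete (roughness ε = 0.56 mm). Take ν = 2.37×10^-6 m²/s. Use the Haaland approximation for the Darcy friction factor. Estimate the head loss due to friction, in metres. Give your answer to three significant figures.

V = 4Q/(πD²) = 4·0.0417/(π·0.204²) = 1.276 m/s
Re = VD/ν = 1.276·0.204/2.37×10^-6 = 1.10×10^5 → turbulent
ε/D = 0.56/204 = 0.00275
Haaland: f = 0.02671
h_f = f(L/D)V²/(2g) = 0.02671·(50.5/0.204)·1.276²/(2·9.81) = 0.5485 m

h_f ≈ 0.549 m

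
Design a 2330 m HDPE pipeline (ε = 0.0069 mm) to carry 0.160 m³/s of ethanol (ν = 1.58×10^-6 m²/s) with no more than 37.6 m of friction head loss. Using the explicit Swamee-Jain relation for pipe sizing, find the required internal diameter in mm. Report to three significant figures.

Swamee-Jain (Type III): D = 0.66·[ε^1.25·(LQ²/(gh_f))^4.75 + ν·Q^9.4·(L/(gh_f))^5.2]^0.04
LQ²/(gh_f) = 0.1617; L/(gh_f) = 6.317
Term 1 = ε^1.25·(…)^4.75 = 6.17×10^-11; Term 2 = ν·Q^9.4·(…)^5.2 = 7.59×10^-10
D = 0.66·(6.17×10^-11 + 7.59×10^-10)^0.04 = 0.2858 m = 286 mm
Check: V = 2.49 m/s, Re = 4.51×10^5, f = 0.01369, h_f = 35.4 m ≈ 37.6 m ✓

D ≈ 286 mm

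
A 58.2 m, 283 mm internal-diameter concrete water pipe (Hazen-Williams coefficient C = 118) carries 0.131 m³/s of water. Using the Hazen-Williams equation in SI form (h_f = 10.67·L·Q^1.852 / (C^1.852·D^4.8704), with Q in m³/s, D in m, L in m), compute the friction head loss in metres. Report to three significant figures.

h_f = 10.67·58.2·0.131^1.852 / (118^1.852·0.283^4.8704) = 0.9799 m

h_f ≈ 0.980 m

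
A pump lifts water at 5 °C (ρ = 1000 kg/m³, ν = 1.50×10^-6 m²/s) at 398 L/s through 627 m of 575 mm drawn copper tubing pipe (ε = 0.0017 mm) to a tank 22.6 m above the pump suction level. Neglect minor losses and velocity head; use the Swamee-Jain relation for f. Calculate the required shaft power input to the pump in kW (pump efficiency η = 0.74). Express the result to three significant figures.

P_shaft ≈ 128 kW

V = 4Q/(πD²) = 1.533 m/s; Re = 5.88×10^5; ε/D = 2.96×10^-6; f = 0.01277
h_f = f(L/D)V²/2g = 1.668 m
Total head H = z + h_f = 22.6 + 1.668 = 24.27 m
P_hyd = ρgQH = 1000·9.81·0.398·24.27 = 94.75 kW
P_shaft = P_hyd/η = 94.75/0.74 = 128.0 kW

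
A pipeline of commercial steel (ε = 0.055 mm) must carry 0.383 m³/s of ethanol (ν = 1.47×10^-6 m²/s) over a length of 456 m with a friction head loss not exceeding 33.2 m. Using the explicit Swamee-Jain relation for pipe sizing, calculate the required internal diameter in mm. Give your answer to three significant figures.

D ≈ 303 mm

Swamee-Jain (Type III): D = 0.66·[ε^1.25·(LQ²/(gh_f))^4.75 + ν·Q^9.4·(L/(gh_f))^5.2]^0.04
LQ²/(gh_f) = 0.2054; L/(gh_f) = 1.400
Term 1 = ε^1.25·(…)^4.75 = 2.57×10^-9; Term 2 = ν·Q^9.4·(…)^5.2 = 1.02×10^-9
D = 0.66·(2.57×10^-9 + 1.02×10^-9)^0.04 = 0.3032 m = 303 mm
Check: V = 5.30 m/s, Re = 1.09×10^6, f = 0.01449, h_f = 31.2 m ≈ 33.2 m ✓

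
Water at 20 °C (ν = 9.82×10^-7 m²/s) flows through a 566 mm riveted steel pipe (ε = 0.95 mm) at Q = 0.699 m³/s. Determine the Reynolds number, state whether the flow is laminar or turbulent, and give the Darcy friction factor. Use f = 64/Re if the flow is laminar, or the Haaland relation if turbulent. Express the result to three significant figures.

Re ≈ 1.60×10^6; turbulent; f ≈ 0.0225

V = 4Q/(πD²) = 2.778 m/s
Re = VD/ν = 2.778·0.566/9.82×10^-7 = 1.60×10^6
Re > 4000 → turbulent; ε/D = 0.00168
Haaland: f = 0.02253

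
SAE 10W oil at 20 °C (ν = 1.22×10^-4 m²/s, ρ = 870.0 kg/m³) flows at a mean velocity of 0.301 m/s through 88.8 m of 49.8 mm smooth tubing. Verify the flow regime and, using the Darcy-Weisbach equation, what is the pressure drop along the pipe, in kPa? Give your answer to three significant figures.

Re = VD/ν = 0.301·0.04980/1.22×10^-4 = 123 → laminar (Re < 2300)
f = 64/Re = 0.5209
h_f = f(L/D)V²/(2g) = 0.5209·(88.8/0.04980)·0.301²/(2·9.81) = 4.289 m
Δp = ρg·h_f = 870.0·9.81·4.289 = 36.61 kPa

Δp ≈ 36.6 kPa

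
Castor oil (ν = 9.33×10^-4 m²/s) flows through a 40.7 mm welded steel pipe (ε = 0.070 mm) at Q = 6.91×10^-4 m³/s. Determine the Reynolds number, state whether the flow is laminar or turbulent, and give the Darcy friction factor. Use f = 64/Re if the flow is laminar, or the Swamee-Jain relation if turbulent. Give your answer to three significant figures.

Re ≈ 23.2; laminar; f = 64/Re ≈ 2.76

V = 4Q/(πD²) = 0.5311 m/s
Re = VD/ν = 0.5311·0.0407/9.33×10^-4 = 23.2
Re < 2300 → laminar → f = 64/Re = 2.762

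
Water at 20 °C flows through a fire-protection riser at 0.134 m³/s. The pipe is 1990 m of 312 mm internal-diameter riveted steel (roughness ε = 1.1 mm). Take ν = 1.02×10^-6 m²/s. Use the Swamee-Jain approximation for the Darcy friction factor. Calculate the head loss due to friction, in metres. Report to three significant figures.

V = 4Q/(πD²) = 4·0.134/(π·0.312²) = 1.753 m/s
Re = VD/ν = 1.753·0.312/1.02×10^-6 = 5.36×10^5 → turbulent
ε/D = 1.1/312 = 0.00353
Swamee-Jain: f = 0.02772
h_f = f(L/D)V²/(2g) = 0.02772·(1990/0.312)·1.753²/(2·9.81) = 27.68 m

h_f ≈ 27.7 m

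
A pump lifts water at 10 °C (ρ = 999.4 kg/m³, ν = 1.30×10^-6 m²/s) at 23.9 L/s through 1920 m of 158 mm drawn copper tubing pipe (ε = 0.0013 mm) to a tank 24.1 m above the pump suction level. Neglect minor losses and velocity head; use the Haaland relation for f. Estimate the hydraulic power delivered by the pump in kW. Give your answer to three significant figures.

P_hyd ≈ 9.20 kW

V = 4Q/(πD²) = 1.219 m/s; Re = 1.48×10^5; ε/D = 8.23×10^-6; f = 0.01649
h_f = f(L/D)V²/2g = 15.17 m
Total head H = z + h_f = 24.1 + 15.17 = 39.27 m
P_hyd = ρgQH = 999.4·9.81·0.0239·39.27 = 9.202 kW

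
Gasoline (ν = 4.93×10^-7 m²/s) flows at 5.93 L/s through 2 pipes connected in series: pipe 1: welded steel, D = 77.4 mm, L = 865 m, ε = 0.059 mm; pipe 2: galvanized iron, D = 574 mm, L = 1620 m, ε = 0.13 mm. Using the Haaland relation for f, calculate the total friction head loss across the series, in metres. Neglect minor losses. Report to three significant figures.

H ≈ 18.0 m

Pipe 1: V = 1.260 m/s, Re = 1.98×10^5, ε/D = 7.62×10^-4, f = 0.01992, h_1 = f(L/D)V²/2g = 18.02 m
Pipe 2: V = 0.02292 m/s, Re = 2.67×10^4, ε/D = 2.26×10^-4, f = 0.02444, h_2 = f(L/D)V²/2g = 0.001847 m
Series → Q common, losses add: H = Σh = 18.03 m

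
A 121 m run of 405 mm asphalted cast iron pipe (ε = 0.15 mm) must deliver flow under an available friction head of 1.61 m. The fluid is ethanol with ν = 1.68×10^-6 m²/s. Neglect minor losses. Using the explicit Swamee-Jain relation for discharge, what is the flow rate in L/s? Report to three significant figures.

Q ≈ 325 L/s

Swamee-Jain (Type II): Q = -0.965·√(gD⁵h_f/L)·ln[ε/(3.7D) + √(3.17ν²L/(gD³h_f))]
√(gD⁵h_f/L) = √(9.81·0.405⁵·1.61/121) = 0.03771
ε/(3.7D) = 1.00×10^-4; √(3.17ν²L/(gD³h_f)) = 3.21×10^-5
Q = -0.965·0.03771·ln(1.322×10^-4) = 0.3250 m³/s
Check: V = 2.52 m/s, Re = 6.08×10^5, f = 0.01672, h_f = 1.62 m ≈ 1.61 m ✓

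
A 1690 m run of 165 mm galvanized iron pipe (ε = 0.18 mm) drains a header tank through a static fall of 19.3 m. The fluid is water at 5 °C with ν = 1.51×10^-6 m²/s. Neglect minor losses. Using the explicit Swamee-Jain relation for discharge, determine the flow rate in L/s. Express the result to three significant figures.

Q ≈ 27.8 L/s

Swamee-Jain (Type II): Q = -0.965·√(gD⁵h_f/L)·ln[ε/(3.7D) + √(3.17ν²L/(gD³h_f))]
√(gD⁵h_f/L) = √(9.81·0.165⁵·19.3/1690) = 0.003702
ε/(3.7D) = 2.95×10^-4; √(3.17ν²L/(gD³h_f)) = 1.20×10^-4
Q = -0.965·0.003702·ln(4.147×10^-4) = 0.02782 m³/s
Check: V = 1.30 m/s, Re = 1.42×10^5, f = 0.02202, h_f = 19.5 m ≈ 19.3 m ✓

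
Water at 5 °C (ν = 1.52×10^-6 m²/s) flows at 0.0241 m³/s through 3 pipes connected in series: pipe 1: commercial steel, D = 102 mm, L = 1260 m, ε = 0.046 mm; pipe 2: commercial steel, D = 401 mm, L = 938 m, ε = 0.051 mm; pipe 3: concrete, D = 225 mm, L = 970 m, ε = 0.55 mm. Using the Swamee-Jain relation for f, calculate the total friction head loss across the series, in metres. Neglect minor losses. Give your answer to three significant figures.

H ≈ 105 m

Pipe 1: V = 2.949 m/s, Re = 1.98×10^5, ε/D = 4.51×10^-4, f = 0.01869, h_1 = f(L/D)V²/2g = 102.4 m
Pipe 2: V = 0.1908 m/s, Re = 5.03×10^4, ε/D = 1.27×10^-4, f = 0.02124, h_2 = f(L/D)V²/2g = 0.09222 m
Pipe 3: V = 0.6061 m/s, Re = 8.97×10^4, ε/D = 0.00244, f = 0.02661, h_3 = f(L/D)V²/2g = 2.148 m
Series → Q common, losses add: H = Σh = 104.6 m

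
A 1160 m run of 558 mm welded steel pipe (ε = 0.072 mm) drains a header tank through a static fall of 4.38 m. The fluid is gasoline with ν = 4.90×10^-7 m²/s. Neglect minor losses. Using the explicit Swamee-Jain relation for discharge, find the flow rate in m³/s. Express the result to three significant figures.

Swamee-Jain (Type II): Q = -0.965·√(gD⁵h_f/L)·ln[ε/(3.7D) + √(3.17ν²L/(gD³h_f))]
√(gD⁵h_f/L) = √(9.81·0.558⁵·4.38/1160) = 0.04476
ε/(3.7D) = 3.49×10^-5; √(3.17ν²L/(gD³h_f)) = 1.09×10^-5
Q = -0.965·0.04476·ln(4.575×10^-5) = 0.4316 m³/s
Check: V = 1.77 m/s, Re = 2.01×10^6, f = 0.01335, h_f = 4.41 m ≈ 4.38 m ✓

Q ≈ 0.432 m³/s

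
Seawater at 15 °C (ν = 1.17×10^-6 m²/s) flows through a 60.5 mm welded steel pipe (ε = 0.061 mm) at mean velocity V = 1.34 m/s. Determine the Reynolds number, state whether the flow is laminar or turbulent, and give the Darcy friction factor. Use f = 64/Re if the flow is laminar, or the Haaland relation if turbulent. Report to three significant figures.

Re = VD/ν = 1.340·0.0605/1.17×10^-6 = 6.93×10^4
Re > 4000 → turbulent; ε/D = 0.00101
Haaland: f = 0.02282

Re ≈ 6.93×10^4; turbulent; f ≈ 0.0228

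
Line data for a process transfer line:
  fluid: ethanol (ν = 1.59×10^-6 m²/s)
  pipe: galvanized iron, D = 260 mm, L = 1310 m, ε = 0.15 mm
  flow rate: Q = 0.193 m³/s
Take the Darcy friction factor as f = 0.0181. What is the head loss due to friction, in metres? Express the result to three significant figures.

V = 4Q/(πD²) = 4·0.193/(π·0.260²) = 3.635 m/s
h_f = f(L/D)V²/(2g) = 0.01810·(1310/0.260)·3.635²/(2·9.81) = 61.42 m

h_f ≈ 61.4 m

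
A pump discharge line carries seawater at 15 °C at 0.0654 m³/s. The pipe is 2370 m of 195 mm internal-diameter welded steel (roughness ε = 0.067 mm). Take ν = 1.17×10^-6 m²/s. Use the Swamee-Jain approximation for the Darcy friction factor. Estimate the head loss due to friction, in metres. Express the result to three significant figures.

V = 4Q/(πD²) = 4·0.0654/(π·0.195²) = 2.190 m/s
Re = VD/ν = 2.190·0.195/1.17×10^-6 = 3.65×10^5 → turbulent
ε/D = 0.067/195 = 3.44×10^-4
Swamee-Jain: f = 0.01708
h_f = f(L/D)V²/(2g) = 0.01708·(2370/0.195)·2.190²/(2·9.81) = 50.75 m

h_f ≈ 50.7 m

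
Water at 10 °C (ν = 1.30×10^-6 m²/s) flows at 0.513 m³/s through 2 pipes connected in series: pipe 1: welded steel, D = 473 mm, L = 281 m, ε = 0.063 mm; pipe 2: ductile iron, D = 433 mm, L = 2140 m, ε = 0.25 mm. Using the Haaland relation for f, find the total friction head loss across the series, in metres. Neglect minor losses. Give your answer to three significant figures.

H ≈ 57.4 m

Pipe 1: V = 2.919 m/s, Re = 1.06×10^6, ε/D = 1.33×10^-4, f = 0.01373, h_1 = f(L/D)V²/2g = 3.545 m
Pipe 2: V = 3.484 m/s, Re = 1.16×10^6, ε/D = 5.77×10^-4, f = 0.01763, h_2 = f(L/D)V²/2g = 53.90 m
Series → Q common, losses add: H = Σh = 57.44 m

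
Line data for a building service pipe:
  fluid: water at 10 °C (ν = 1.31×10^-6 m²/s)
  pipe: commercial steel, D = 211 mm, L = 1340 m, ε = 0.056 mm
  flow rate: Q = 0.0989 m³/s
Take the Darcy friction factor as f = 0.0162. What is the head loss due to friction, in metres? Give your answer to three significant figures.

h_f ≈ 41.9 m

V = 4Q/(πD²) = 4·0.0989/(π·0.211²) = 2.828 m/s
h_f = f(L/D)V²/(2g) = 0.01620·(1340/0.211)·2.828²/(2·9.81) = 41.95 m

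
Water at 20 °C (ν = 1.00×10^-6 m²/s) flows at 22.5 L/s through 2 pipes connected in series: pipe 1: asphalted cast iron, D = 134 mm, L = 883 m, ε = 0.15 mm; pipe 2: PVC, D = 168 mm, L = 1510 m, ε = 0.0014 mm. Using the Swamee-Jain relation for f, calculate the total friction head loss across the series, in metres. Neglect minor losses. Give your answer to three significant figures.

H ≈ 26.0 m

Pipe 1: V = 1.595 m/s, Re = 2.14×10^5, ε/D = 0.00112, f = 0.02157, h_1 = f(L/D)V²/2g = 18.44 m
Pipe 2: V = 1.015 m/s, Re = 1.71×10^5, ε/D = 8.33×10^-6, f = 0.01610, h_2 = f(L/D)V²/2g = 7.597 m
Series → Q common, losses add: H = Σh = 26.04 m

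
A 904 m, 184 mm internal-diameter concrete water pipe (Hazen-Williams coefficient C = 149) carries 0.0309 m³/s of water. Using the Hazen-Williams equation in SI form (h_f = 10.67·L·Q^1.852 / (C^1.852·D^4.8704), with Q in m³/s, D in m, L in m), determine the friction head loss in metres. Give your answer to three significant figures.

h_f = 10.67·904·0.0309^1.852 / (149^1.852·0.184^4.8704) = 5.541 m

h_f ≈ 5.54 m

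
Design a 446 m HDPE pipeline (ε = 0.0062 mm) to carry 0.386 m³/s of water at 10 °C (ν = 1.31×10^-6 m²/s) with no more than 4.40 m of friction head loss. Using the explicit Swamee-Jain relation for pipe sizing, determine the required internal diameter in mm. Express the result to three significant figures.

Swamee-Jain (Type III): D = 0.66·[ε^1.25·(LQ²/(gh_f))^4.75 + ν·Q^9.4·(L/(gh_f))^5.2]^0.04
LQ²/(gh_f) = 1.540; L/(gh_f) = 10.33
Term 1 = ε^1.25·(…)^4.75 = 2.40×10^-6; Term 2 = ν·Q^9.4·(…)^5.2 = 3.20×10^-5
D = 0.66·(2.40×10^-6 + 3.20×10^-5)^0.04 = 0.4375 m = 438 mm
Check: V = 2.57 m/s, Re = 8.57×10^5, f = 0.01223, h_f = 4.19 m ≈ 4.40 m ✓

D ≈ 438 mm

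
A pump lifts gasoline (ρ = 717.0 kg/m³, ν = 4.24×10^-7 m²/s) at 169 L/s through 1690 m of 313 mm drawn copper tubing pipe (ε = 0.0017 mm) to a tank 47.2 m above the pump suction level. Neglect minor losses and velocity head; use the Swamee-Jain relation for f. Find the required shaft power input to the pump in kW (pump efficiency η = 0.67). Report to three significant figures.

V = 4Q/(πD²) = 2.196 m/s; Re = 1.62×10^6; ε/D = 5.43×10^-6; f = 0.01090
h_f = f(L/D)V²/2g = 14.47 m
Total head H = z + h_f = 47.2 + 14.47 = 61.67 m
P_hyd = ρgQH = 717.0·9.81·0.169·61.67 = 73.31 kW
P_shaft = P_hyd/η = 73.31/0.67 = 109.4 kW

P_shaft ≈ 109 kW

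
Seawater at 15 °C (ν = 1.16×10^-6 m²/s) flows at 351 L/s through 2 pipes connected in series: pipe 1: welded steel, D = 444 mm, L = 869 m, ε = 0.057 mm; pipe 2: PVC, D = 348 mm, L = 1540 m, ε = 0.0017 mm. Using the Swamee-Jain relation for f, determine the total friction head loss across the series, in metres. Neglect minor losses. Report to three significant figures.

Pipe 1: V = 2.267 m/s, Re = 8.68×10^5, ε/D = 1.28×10^-4, f = 0.01406, h_1 = f(L/D)V²/2g = 7.207 m
Pipe 2: V = 3.690 m/s, Re = 1.11×10^6, ε/D = 4.89×10^-6, f = 0.01154, h_2 = f(L/D)V²/2g = 35.45 m
Series → Q common, losses add: H = Σh = 42.66 m

H ≈ 42.7 m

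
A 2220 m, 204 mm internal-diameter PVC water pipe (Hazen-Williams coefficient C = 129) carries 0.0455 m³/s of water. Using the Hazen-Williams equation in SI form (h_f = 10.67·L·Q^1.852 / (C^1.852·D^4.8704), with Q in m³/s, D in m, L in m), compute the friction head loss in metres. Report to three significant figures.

h_f ≈ 22.0 m

h_f = 10.67·2220·0.0455^1.852 / (129^1.852·0.204^4.8704) = 22.02 m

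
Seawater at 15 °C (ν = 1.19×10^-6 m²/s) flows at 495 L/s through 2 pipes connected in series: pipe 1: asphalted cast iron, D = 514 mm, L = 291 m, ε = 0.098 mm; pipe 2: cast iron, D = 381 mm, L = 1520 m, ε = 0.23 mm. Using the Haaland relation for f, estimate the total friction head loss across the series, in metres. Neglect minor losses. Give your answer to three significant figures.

Pipe 1: V = 2.386 m/s, Re = 1.03×10^6, ε/D = 1.91×10^-4, f = 0.01447, h_1 = f(L/D)V²/2g = 2.376 m
Pipe 2: V = 4.342 m/s, Re = 1.39×10^6, ε/D = 6.04×10^-4, f = 0.01774, h_2 = f(L/D)V²/2g = 68.01 m
Series → Q common, losses add: H = Σh = 70.38 m

H ≈ 70.4 m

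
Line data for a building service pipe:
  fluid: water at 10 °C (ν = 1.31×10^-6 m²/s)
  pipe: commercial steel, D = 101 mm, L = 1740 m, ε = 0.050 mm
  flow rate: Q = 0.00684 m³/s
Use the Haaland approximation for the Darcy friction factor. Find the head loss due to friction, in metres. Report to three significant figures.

V = 4Q/(πD²) = 4·0.00684/(π·0.101²) = 0.8537 m/s
Re = VD/ν = 0.8537·0.101/1.31×10^-6 = 6.58×10^4 → turbulent
ε/D = 0.050/101 = 4.95×10^-4
Haaland: f = 0.02127
h_f = f(L/D)V²/(2g) = 0.02127·(1740/0.101)·0.8537²/(2·9.81) = 13.61 m

h_f ≈ 13.6 m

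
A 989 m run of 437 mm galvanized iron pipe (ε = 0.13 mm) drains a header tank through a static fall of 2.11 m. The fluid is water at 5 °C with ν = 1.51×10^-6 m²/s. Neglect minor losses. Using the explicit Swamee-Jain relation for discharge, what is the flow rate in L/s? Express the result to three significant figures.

Q ≈ 156 L/s

Swamee-Jain (Type II): Q = -0.965·√(gD⁵h_f/L)·ln[ε/(3.7D) + √(3.17ν²L/(gD³h_f))]
√(gD⁵h_f/L) = √(9.81·0.437⁵·2.11/989) = 0.01826
ε/(3.7D) = 8.04×10^-5; √(3.17ν²L/(gD³h_f)) = 6.43×10^-5
Q = -0.965·0.01826·ln(1.447×10^-4) = 0.1558 m³/s
Check: V = 1.04 m/s, Re = 3.01×10^5, f = 0.01704, h_f = 2.12 m ≈ 2.11 m ✓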